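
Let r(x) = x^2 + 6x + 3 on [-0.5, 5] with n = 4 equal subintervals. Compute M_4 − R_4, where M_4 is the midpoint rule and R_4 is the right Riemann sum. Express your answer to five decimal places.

-42.30273

M_4 ≈ 131.5917969.
R_4 = 173.89453125.
M_4 − R_4 ≈ -42.30273.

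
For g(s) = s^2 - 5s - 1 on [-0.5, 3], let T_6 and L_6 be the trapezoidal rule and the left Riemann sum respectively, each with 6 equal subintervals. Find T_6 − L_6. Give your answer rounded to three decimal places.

T_6 ≈ -16.13484.
L_6 ≈ -13.58275.
T_6 − L_6 ≈ -2.552.

-2.552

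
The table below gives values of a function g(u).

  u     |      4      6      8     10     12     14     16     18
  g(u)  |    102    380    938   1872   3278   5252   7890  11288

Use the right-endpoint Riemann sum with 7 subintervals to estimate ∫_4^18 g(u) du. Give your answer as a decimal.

61796

Δu = 2.
Sum = 2·[380 + 938 + 1872 + 3278 + 5252 + 7890 + 11288] = 61796.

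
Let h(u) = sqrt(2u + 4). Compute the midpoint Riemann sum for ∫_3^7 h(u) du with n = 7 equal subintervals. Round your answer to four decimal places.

14.9160

Δu = (7 − 3)/7 = 4/7.
Midpoints: 23/7, 27/7, 31/7, 5, 39/7, 43/7, 47/7.
h(23/7) ≈ 3.2514, h(27/7) ≈ 3.4226, h(31/7) ≈ 3.5857, h(5) ≈ 3.7417, h(39/7) ≈ 3.8914, h(43/7) ≈ 4.0356, h(47/7) ≈ 4.1748.
Sum = Δu · [h(23/7) + h(27/7) + h(31/7) + ...].
Sum ≈ 14.9160.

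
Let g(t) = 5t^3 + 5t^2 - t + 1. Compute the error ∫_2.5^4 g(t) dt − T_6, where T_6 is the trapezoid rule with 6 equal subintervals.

Exact integral: ∫_2.5^4 g(t) dt = 348.421875.
T_6 = 349.26171875.
Error = 348.421875 − 349.26171875 = -0.83984375.

-0.83984375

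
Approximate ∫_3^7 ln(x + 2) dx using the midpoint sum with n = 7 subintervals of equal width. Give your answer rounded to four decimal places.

Δx = (7 − 3)/7 = 4/7.
Midpoints: 23/7, 27/7, 31/7, 5, 39/7, 43/7, 47/7.
f(23/7) ≈ 1.6650, f(27/7) ≈ 1.7677, f(31/7) ≈ 1.8608, f(5) ≈ 1.9459, f(39/7) ≈ 2.0244, f(43/7) ≈ 2.0971, f(47/7) ≈ 2.1650.
Sum = Δx · [f(23/7) + f(27/7) + f(31/7) + ...].
Sum ≈ 7.7290.

7.7290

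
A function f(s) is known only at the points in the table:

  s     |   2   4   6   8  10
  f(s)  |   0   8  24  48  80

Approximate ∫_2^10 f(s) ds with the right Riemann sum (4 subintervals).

Δs = 2.
Sum = 2·[8 + 24 + 48 + 80] = 320.

320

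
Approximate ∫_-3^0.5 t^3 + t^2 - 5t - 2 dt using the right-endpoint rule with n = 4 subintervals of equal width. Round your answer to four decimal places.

Δt = (0.5 − (-3))/4 = 0.875.
Right endpoints: -2.125, -1.25, -0.375, 0.5.
f(-2.125) = 1815/512, f(-1.25) = 3.859375, f(-0.375) = -19/512, f(0.5) = -4.125.
Sum = Δt · [f(-2.125) + f(-1.25) + f(-0.375) + f(0.5)].
Sum ≈ 2.8369.

2.8369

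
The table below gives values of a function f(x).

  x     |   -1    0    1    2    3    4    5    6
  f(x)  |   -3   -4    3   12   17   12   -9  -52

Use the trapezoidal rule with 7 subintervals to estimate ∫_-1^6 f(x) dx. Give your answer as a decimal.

3.5

Δx = 1.
T_7 = (1/2)·[(-3) + 2·(-4) + 2·3 + 2·12 + 2·17 + 2·12 + 2·(-9) + (-52)] = 3.5.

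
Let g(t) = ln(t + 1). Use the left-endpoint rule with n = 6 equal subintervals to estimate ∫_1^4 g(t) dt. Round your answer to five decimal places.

3.42559

Δt = (4 − 1)/6 = 0.5.
Left endpoints: 1, 1.5, 2, 2.5, 3, 3.5.
g(1) ≈ 0.69315, g(1.5) ≈ 0.91629, g(2) ≈ 1.09861, g(2.5) ≈ 1.25276, g(3) ≈ 1.38629, g(3.5) ≈ 1.50408.
Sum = Δt · [g(1) + g(1.5) + g(2) + ...].
Sum ≈ 3.42559.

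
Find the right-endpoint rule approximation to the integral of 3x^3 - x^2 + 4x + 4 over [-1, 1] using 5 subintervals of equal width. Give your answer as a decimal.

Δx = (1 − (-1))/5 = 0.4.
Right endpoints: -0.6, -0.2, 0.2, 0.6, 1.
f(-0.6) = 0.592, f(-0.2) = 3.136, f(0.2) = 4.784, f(0.6) = 6.688, f(1) = 10.
Sum = Δx · [f(-0.6) + f(-0.2) + f(0.2) + f(0.6) + f(1)].
Sum = 10.08.

10.08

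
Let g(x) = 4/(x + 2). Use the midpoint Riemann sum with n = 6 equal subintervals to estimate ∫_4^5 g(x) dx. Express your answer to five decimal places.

Δx = (5 − 4)/6 = 1/6.
Midpoints: 49/12, 4.25, 53/12, 55/12, 4.75, 59/12.
g(49/12) = 48/73, g(4.25) = 0.64, g(53/12) = 48/77, g(55/12) = 48/79, g(4.75) = 16/27, g(59/12) = 48/83.
Sum = Δx · [g(49/12) + g(4.25) + g(53/12) + ...].
Sum ≈ 0.61657.

0.61657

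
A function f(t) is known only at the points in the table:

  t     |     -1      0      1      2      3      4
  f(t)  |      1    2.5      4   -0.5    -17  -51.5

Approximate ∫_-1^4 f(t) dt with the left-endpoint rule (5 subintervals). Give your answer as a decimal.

-10

Δt = 1.
Sum = 1·[1 + 2.5 + 4 + (-0.5) + (-17)] = -10.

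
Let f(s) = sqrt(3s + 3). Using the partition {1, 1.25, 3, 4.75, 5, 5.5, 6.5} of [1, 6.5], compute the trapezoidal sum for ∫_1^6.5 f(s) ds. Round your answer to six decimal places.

20.394361

Subinterval widths: 0.25, 1.75, 1.75, 0.25, 0.5, 1.
f(1) ≈ 2.449490, f(1.25) ≈ 2.598076, f(3) ≈ 3.464102, f(4.75) ≈ 4.153312, f(5) ≈ 4.242641, f(5.5) ≈ 4.415880, f(6.5) ≈ 4.743416.
On each subinterval the trapezoid contributes (Δs_i/2)·[f(s_{i-1}) + f(s_i)].
Sum ≈ 20.394361.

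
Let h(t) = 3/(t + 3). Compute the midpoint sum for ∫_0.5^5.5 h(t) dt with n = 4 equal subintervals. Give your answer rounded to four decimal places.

2.6490

Δt = (5.5 − 0.5)/4 = 1.25.
Midpoints: 1.125, 2.375, 3.625, 4.875.
h(1.125) = 8/11, h(2.375) = 24/43, h(3.625) = 24/53, h(4.875) = 8/21.
Sum = Δt · [h(1.125) + h(2.375) + h(3.625) + h(4.875)].
Sum ≈ 2.6490.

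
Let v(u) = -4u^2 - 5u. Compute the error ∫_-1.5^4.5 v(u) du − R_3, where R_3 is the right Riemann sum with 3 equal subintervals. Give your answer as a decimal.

118

Exact integral: ∫_-1.5^4.5 v(u) du = -171.
R_3 = -289.
Error = -171 − (-289) = 118.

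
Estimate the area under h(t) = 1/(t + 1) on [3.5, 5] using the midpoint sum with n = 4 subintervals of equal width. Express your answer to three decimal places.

Δt = (5 − 3.5)/4 = 0.375.
Midpoints: 3.6875, 4.0625, 4.4375, 4.8125.
h(3.6875) = 16/75, h(4.0625) = 16/81, h(4.4375) = 16/87, h(4.8125) = 16/93.
Sum = Δt · [h(3.6875) + h(4.0625) + h(4.4375) + h(4.8125)].
Sum ≈ 0.288.

0.288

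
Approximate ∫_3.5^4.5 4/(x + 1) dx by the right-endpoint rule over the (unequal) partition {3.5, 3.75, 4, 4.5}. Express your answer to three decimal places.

Subinterval widths: 0.25, 0.25, 0.5.
Right endpoints: 3.75, 4, 4.5.
f(3.75) = 16/19, f(4) = 0.8, f(4.5) = 8/11.
Sum = Σ Δx_i · f(x_i).
Sum ≈ 0.774.

0.774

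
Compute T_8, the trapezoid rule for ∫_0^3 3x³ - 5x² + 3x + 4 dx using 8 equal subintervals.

41.84765625

Δx = (3 − 0)/8 = 0.375.
f(0) = 4, f(0.375) = 2345/512, f(0.75) = 4.703125, f(1.125) = 2723/512, f(1.5) = 7.375, f(1.875) = 6053/512, f(2.25) = 19.609375, f(2.625) = 16223/512, f(3) = 49.
T_8 = (Δx/2)·[f(x_0) + 2f(x_1) + ... + 2f(x_{7}) + f(x_8)].
Sum = 41.84765625.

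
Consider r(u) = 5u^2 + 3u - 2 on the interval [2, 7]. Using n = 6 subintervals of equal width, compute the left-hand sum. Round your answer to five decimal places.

Δu = (7 − 2)/6 = 5/6.
Left endpoints: 2, 17/6, 11/3, 4.5, 16/3, 37/6.
r(2) = 24, r(17/6) = 1679/36, r(11/3) = 686/9, r(4.5) = 112.75, r(16/3) = 1406/9, r(37/6) = 7439/36.
Sum = Δu · [r(2) + r(17/6) + r(11/3) + ...].
Sum ≈ 518.72685.

518.72685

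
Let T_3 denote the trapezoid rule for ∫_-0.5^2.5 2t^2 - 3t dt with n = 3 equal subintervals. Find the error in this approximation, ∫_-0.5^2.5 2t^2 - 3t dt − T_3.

-1

Exact integral: ∫_-0.5^2.5 f(t) dt = 1.5.
T_3 = 2.5.
Error = 1.5 − 2.5 = -1.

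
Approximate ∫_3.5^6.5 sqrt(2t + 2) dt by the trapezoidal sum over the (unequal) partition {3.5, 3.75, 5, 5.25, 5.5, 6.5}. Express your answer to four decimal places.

10.3586

Subinterval widths: 0.25, 1.25, 0.25, 0.25, 1.
f(3.5) ≈ 3.0000, f(3.75) ≈ 3.0822, f(5) ≈ 3.4641, f(5.25) ≈ 3.5355, f(5.5) ≈ 3.6056, f(6.5) ≈ 3.8730.
On each subinterval the trapezoid contributes (Δt_i/2)·[f(t_{i-1}) + f(t_i)].
Sum ≈ 10.3586.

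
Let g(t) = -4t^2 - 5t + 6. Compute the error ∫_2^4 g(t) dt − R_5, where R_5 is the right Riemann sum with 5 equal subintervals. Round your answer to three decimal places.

11.813

Exact integral: ∫_2^4 g(t) dt ≈ -92.66667.
R_5 = -104.48.
Error ≈ -92.66667 − (-104.48) ≈ 11.813.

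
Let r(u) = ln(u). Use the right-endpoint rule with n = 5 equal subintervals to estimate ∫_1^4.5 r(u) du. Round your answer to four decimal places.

Δu = (4.5 − 1)/5 = 0.7.
Right endpoints: 1.7, 2.4, 3.1, 3.8, 4.5.
r(1.7) ≈ 0.5306, r(2.4) ≈ 0.8755, r(3.1) ≈ 1.1314, r(3.8) ≈ 1.3350, r(4.5) ≈ 1.5041.
Sum = Δu · [r(1.7) + r(2.4) + r(3.1) + r(3.8) + r(4.5)].
Sum ≈ 3.7636.

3.7636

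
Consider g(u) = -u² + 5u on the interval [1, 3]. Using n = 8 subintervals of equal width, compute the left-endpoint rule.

Δu = (3 − 1)/8 = 0.25.
Left endpoints: 1, 1.25, 1.5, 1.75, 2, 2.25, 2.5, 2.75.
g(1) = 4, g(1.25) = 4.6875, g(1.5) = 5.25, g(1.75) = 5.6875, g(2) = 6, g(2.25) = 6.1875, g(2.5) = 6.25, g(2.75) = 6.1875.
Sum = Δu · [g(1) + g(1.25) + g(1.5) + ...].
Sum = 11.0625.

11.0625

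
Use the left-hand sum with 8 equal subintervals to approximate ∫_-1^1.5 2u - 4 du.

-9.53125

Δu = (1.5 − (-1))/8 = 0.3125.
Left endpoints: -1, -0.6875, -0.375, -0.0625, 0.25, 0.5625, 0.875, 1.1875.
f(-1) = -6, f(-0.6875) = -5.375, f(-0.375) = -4.75, f(-0.0625) = -4.125, f(0.25) = -3.5, f(0.5625) = -2.875, f(0.875) = -2.25, f(1.1875) = -1.625.
Sum = Δu · [f(-1) + f(-0.6875) + f(-0.375) + ...].
Sum = -9.53125.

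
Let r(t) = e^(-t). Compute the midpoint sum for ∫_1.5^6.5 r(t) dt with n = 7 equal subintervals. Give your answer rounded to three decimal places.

0.217

Δt = (6.5 − 1.5)/7 = 5/7.
Midpoints: 13/7, 18/7, 23/7, 4, 33/7, 38/7, 43/7.
r(13/7) ≈ 0.156, r(18/7) ≈ 0.076, r(23/7) ≈ 0.037, r(4) ≈ 0.018, r(33/7) ≈ 0.009, r(38/7) ≈ 0.004, r(43/7) ≈ 0.002.
Sum = Δt · [r(13/7) + r(18/7) + r(23/7) + ...].
Sum ≈ 0.217.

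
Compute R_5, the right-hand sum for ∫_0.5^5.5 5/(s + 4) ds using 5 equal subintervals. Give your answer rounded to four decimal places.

Δs = (5.5 − 0.5)/5 = 1.
Right endpoints: 1.5, 2.5, 3.5, 4.5, 5.5.
f(1.5) = 10/11, f(2.5) = 10/13, f(3.5) = 2/3, f(4.5) = 10/17, f(5.5) = 10/19.
Sum = Δs · [f(1.5) + f(2.5) + f(3.5) + f(4.5) + f(5.5)].
Sum ≈ 3.4595.

3.4595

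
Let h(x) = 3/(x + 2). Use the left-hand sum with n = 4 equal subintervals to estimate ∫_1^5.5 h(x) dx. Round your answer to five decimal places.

3.11545

Δx = (5.5 − 1)/4 = 1.125.
Left endpoints: 1, 2.125, 3.25, 4.375.
h(1) = 1, h(2.125) = 8/11, h(3.25) = 4/7, h(4.375) = 8/17.
Sum = Δx · [h(1) + h(2.125) + h(3.25) + h(4.375)].
Sum ≈ 3.11545.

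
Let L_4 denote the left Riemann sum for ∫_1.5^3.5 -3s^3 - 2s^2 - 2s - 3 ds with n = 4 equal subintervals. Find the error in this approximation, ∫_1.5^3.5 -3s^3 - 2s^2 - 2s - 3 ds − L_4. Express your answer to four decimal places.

Exact integral: ∫_1.5^3.5 f(s) ds ≈ -151.083333.
L_4 = -117.5.
Error ≈ -151.083333 − (-117.5) ≈ -33.5833.

-33.5833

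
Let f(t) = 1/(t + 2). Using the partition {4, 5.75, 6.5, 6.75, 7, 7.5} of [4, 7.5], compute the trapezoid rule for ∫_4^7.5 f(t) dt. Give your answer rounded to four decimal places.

Subinterval widths: 1.75, 0.75, 0.25, 0.25, 0.5.
f(4) = 1/6, f(5.75) = 4/31, f(6.5) = 2/17, f(6.75) = 4/35, f(7) = 1/9, f(7.5) = 2/19.
On each subinterval the trapezoid contributes (Δt_i/2)·[f(t_{i-1}) + f(t_i)].
Sum ≈ 0.4625.

0.4625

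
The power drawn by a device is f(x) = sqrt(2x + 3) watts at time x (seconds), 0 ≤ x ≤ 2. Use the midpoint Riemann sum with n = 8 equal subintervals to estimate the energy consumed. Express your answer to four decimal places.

4.4419

Δx = (2 − 0)/8 = 0.25.
Midpoints: 0.125, 0.375, 0.625, 0.875, 1.125, 1.375, 1.625, 1.875.
f(0.125) ≈ 1.8028, f(0.375) ≈ 1.9365, f(0.625) ≈ 2.0616, f(0.875) ≈ 2.1794, f(1.125) ≈ 2.2913, f(1.375) ≈ 2.3979, f(1.625) ≈ 2.5000, f(1.875) ≈ 2.5981.
Sum = Δx · [f(0.125) + f(0.375) + f(0.625) + ...].
Sum ≈ 4.4419.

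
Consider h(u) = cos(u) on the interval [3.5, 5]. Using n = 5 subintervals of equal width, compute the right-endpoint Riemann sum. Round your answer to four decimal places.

Δu = (5 − 3.5)/5 = 0.3.
Right endpoints: 3.8, 4.1, 4.4, 4.7, 5.
h(3.8) ≈ -0.7910, h(4.1) ≈ -0.5748, h(4.4) ≈ -0.3073, h(4.7) ≈ -0.0124, h(5) ≈ 0.2837.
Sum = Δu · [h(3.8) + h(4.1) + h(4.4) + h(4.7) + h(5)].
Sum ≈ -0.4206.

-0.4206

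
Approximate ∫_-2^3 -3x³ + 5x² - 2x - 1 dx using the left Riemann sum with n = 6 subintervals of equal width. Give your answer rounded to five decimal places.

37.37269

Δx = (3 − (-2))/6 = 5/6.
Left endpoints: -2, -7/6, -1/3, 0.5, 4/3, 13/6.
f(-2) = 47, f(-7/6) = 929/72, f(-1/3) = 1/3, f(0.5) = -1.125, f(4/3) = -17/9, f(13/6) = -12.375.
Sum = Δx · [f(-2) + f(-7/6) + f(-1/3) + ...].
Sum ≈ 37.37269.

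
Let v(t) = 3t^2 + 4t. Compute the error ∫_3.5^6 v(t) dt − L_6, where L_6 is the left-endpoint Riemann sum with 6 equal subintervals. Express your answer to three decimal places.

Exact integral: ∫_3.5^6 v(t) dt = 220.625.
L_6 ≈ 203.91493.
Error ≈ 220.625 − 203.91493 ≈ 16.710.

16.710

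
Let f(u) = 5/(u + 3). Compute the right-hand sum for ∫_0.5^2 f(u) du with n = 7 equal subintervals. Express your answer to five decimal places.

Δu = (2 − 0.5)/7 = 3/14.
Right endpoints: 5/7, 13/14, 8/7, 19/14, 11/7, 25/14, 2.
f(5/7) = 35/26, f(13/14) = 14/11, f(8/7) = 35/29, f(19/14) = 70/61, f(11/7) = 1.09375, f(25/14) = 70/67, f(2) = 1.
Sum = Δu · [f(5/7) + f(13/14) + f(8/7) + ...].
Sum ≈ 1.73825.

1.73825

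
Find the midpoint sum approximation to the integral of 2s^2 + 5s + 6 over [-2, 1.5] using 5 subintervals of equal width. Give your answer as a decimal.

Δs = (1.5 − (-2))/5 = 0.7.
Midpoints: -1.65, -0.95, -0.25, 0.45, 1.15.
f(-1.65) = 3.195, f(-0.95) = 3.055, f(-0.25) = 4.875, f(0.45) = 8.655, f(1.15) = 14.395.
Sum = Δs · [f(-1.65) + f(-0.95) + f(-0.25) + f(0.45) + f(1.15)].
Sum = 23.9225.

23.9225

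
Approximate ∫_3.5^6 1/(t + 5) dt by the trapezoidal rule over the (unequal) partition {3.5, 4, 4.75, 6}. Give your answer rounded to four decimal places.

0.2582

Subinterval widths: 0.5, 0.75, 1.25.
f(3.5) = 2/17, f(4) = 1/9, f(4.75) = 4/39, f(6) = 1/11.
On each subinterval the trapezoid contributes (Δt_i/2)·[f(t_{i-1}) + f(t_i)].
Sum ≈ 0.2582.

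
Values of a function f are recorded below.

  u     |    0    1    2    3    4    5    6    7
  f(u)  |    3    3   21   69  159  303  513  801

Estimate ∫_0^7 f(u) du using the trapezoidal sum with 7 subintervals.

Δu = 1.
T_7 = (1/2)·[3 + 2·3 + 2·21 + 2·69 + 2·159 + 2·303 + 2·513 + 801] = 1470.

1470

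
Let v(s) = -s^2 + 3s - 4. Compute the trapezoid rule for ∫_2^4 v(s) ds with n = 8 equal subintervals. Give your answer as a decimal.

-8.6875

Δs = (4 − 2)/8 = 0.25.
v(2) = -2, v(2.25) = -2.3125, v(2.5) = -2.75, v(2.75) = -3.3125, v(3) = -4, v(3.25) = -4.8125, v(3.5) = -5.75, v(3.75) = -6.8125, v(4) = -8.
T_8 = (Δs/2)·[v(s_0) + 2v(s_1) + ... + 2v(s_{7}) + v(s_8)].
Sum = -8.6875.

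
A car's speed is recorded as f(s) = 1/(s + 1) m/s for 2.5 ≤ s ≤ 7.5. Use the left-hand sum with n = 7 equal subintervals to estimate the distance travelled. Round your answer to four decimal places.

Δs = (7.5 − 2.5)/7 = 5/7.
Left endpoints: 2.5, 45/14, 55/14, 65/14, 75/14, 85/14, 95/14.
f(2.5) = 2/7, f(45/14) = 14/59, f(55/14) = 14/69, f(65/14) = 14/79, f(75/14) = 14/89, f(85/14) = 14/99, f(95/14) = 14/109.
Sum = Δs · [f(2.5) + f(45/14) + f(55/14) + ...].
Sum ≈ 0.9502.

0.9502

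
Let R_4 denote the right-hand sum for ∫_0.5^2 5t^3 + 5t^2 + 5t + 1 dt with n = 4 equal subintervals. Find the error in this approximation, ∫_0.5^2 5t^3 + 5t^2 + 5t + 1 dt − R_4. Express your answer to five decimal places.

-13.13965

Exact integral: ∫_0.5^2 f(t) dt = 43.921875.
R_4 ≈ 57.0615234.
Error ≈ 43.921875 − 57.0615234 ≈ -13.13965.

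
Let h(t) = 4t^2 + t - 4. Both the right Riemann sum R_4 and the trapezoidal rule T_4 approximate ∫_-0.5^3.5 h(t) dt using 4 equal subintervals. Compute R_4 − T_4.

R_4 = 76.
T_4 = 50.
R_4 − T_4 = 26.

26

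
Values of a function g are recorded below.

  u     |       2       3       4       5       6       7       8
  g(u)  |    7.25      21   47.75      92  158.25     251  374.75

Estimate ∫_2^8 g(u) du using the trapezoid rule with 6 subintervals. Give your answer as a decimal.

761

Δu = 1.
T_6 = (1/2)·[7.25 + 2·21 + 2·47.75 + 2·92 + 2·158.25 + 2·251 + 374.75] = 761.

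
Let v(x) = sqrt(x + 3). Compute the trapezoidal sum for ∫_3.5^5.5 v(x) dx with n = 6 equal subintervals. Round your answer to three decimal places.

5.473

Δx = (5.5 − 3.5)/6 = 1/3.
v(3.5) ≈ 2.550, v(23/6) ≈ 2.614, v(25/6) ≈ 2.677, v(4.5) ≈ 2.739, v(29/6) ≈ 2.799, v(31/6) ≈ 2.858, v(5.5) ≈ 2.915.
T_6 = (Δx/2)·[v(x_0) + 2v(x_1) + ... + 2v(x_{5}) + v(x_6)].
Sum ≈ 5.473.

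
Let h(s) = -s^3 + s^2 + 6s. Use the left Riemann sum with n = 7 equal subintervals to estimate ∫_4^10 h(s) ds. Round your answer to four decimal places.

-1536.9796

Δs = (10 − 4)/7 = 6/7.
Left endpoints: 4, 34/7, 40/7, 46/7, 52/7, 58/7, 64/7.
h(4) = -24, h(34/7) = -21216/343, h(40/7) = -41040/343, h(46/7) = -69000/343, h(52/7) = -106392/343, h(58/7) = -154512/343, h(64/7) = -214656/343.
Sum = Δs · [h(4) + h(34/7) + h(40/7) + ...].
Sum ≈ -1536.9796.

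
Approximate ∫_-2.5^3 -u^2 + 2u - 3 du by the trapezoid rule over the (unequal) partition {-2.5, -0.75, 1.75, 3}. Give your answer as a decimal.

-31.78125

Subinterval widths: 1.75, 2.5, 1.25.
f(-2.5) = -14.25, f(-0.75) = -5.0625, f(1.75) = -2.5625, f(3) = -6.
On each subinterval the trapezoid contributes (Δu_i/2)·[f(u_{i-1}) + f(u_i)].
Sum = -31.78125.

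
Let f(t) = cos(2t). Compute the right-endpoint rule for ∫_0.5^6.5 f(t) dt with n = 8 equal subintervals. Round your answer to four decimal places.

Δt = (6.5 − 0.5)/8 = 0.75.
Right endpoints: 1.25, 2, 2.75, 3.5, 4.25, 5, 5.75, 6.5.
f(1.25) ≈ -0.8011, f(2) ≈ -0.6536, f(2.75) ≈ 0.7087, f(3.5) ≈ 0.7539, f(4.25) ≈ -0.6020, f(5) ≈ -0.8391, f(5.75) ≈ 0.4833, f(6.5) ≈ 0.9074.
Sum = Δt · [f(1.25) + f(2) + f(2.75) + ...].
Sum ≈ -0.0319.

-0.0319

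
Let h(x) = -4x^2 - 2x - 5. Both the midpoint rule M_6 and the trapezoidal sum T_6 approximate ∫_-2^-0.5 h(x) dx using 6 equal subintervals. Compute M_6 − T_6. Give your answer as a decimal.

0.09375

M_6 = -14.21875.
T_6 = -14.3125.
M_6 − T_6 = 0.09375.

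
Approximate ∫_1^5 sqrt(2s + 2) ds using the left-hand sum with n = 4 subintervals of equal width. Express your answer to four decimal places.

10.4402

Δs = (5 − 1)/4 = 1.
Left endpoints: 1, 2, 3, 4.
f(1) ≈ 2.0000, f(2) ≈ 2.4495, f(3) ≈ 2.8284, f(4) ≈ 3.1623.
Sum = Δs · [f(1) + f(2) + f(3) + f(4)].
Sum ≈ 10.4402.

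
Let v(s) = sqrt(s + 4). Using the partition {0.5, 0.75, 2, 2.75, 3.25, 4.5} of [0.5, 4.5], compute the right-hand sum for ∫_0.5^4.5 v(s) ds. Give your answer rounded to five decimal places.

10.54592

Subinterval widths: 0.25, 1.25, 0.75, 0.5, 1.25.
Right endpoints: 0.75, 2, 2.75, 3.25, 4.5.
v(0.75) ≈ 2.17945, v(2) ≈ 2.44949, v(2.75) ≈ 2.59808, v(3.25) ≈ 2.69258, v(4.5) ≈ 2.91548.
Sum = Σ Δs_i · v(s_i).
Sum ≈ 10.54592.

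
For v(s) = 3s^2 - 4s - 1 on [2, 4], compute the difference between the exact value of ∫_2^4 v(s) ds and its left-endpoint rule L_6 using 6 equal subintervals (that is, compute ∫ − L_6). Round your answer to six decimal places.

4.555556

Exact integral: ∫_2^4 v(s) ds = 30.
L_6 ≈ 25.44444444.
Error ≈ 30 − 25.44444444 ≈ 4.555556.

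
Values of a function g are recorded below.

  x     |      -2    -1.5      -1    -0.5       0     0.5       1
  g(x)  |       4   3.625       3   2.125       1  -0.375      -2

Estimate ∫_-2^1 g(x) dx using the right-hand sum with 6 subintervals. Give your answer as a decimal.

3.6875

Δx = 0.5.
Sum = 0.5·[3.625 + 3 + 2.125 + 1 + (-0.375) + (-2)] = 3.6875.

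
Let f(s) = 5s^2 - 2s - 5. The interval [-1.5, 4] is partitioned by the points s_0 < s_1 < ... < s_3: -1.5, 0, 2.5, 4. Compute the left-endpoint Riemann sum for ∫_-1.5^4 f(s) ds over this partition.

33.25

Subinterval widths: 1.5, 2.5, 1.5.
Left endpoints: -1.5, 0, 2.5.
f(-1.5) = 9.25, f(0) = -5, f(2.5) = 21.25.
Sum = Σ Δs_i · f(s_i).
Sum = 33.25.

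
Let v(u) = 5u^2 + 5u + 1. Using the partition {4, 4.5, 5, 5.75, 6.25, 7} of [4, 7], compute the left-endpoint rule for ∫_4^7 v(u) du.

Subinterval widths: 0.5, 0.5, 0.75, 0.5, 0.75.
Left endpoints: 4, 4.5, 5, 5.75, 6.25.
v(4) = 101, v(4.5) = 124.75, v(5) = 151, v(5.75) = 195.0625, v(6.25) = 227.5625.
Sum = Σ Δu_i · v(u_i).
Sum = 494.328125.

494.328125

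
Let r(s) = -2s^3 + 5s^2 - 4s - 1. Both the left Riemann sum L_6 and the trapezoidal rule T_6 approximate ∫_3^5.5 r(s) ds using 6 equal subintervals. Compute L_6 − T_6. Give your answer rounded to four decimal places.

L_6 ≈ -193.201678.
T_6 ≈ -231.222512.
L_6 − T_6 ≈ 38.0208.

38.0208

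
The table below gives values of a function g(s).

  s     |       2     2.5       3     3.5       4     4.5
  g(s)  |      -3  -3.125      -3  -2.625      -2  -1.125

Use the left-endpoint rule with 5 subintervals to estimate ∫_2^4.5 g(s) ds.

Δs = 0.5.
Sum = 0.5·[(-3) + (-3.125) + (-3) + (-2.625) + (-2)] = -6.875.

-6.875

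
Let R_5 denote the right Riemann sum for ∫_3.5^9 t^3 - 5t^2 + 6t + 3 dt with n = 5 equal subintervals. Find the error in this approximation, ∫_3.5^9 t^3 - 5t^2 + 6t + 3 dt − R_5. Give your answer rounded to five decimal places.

-221.70729

Exact integral: ∫_3.5^9 f(t) dt ≈ 681.9427083.
R_5 = 903.65.
Error ≈ 681.9427083 − 903.65 ≈ -221.70729.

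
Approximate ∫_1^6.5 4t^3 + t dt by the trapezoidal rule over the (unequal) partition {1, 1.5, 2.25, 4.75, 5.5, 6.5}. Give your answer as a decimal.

1932.28125

Subinterval widths: 0.5, 0.75, 2.5, 0.75, 1.
f(1) = 5, f(1.5) = 15, f(2.25) = 47.8125, f(4.75) = 433.4375, f(5.5) = 671, f(6.5) = 1105.
On each subinterval the trapezoid contributes (Δt_i/2)·[f(t_{i-1}) + f(t_i)].
Sum = 1932.28125.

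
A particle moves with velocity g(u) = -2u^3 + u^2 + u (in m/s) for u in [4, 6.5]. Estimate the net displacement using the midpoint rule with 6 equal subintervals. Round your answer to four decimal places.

Δu = (6.5 − 4)/6 = 5/12.
Midpoints: 101/24, 4.625, 121/24, 131/24, 5.875, 151/24.
g(101/24) = -878801/6912, g(4.625) = -171.84765625, g(121/24) = -1561021/6912, g(131/24) = -2004431/6912, g(5.875) = -365.16796875, g(151/24) = -3125851/6912.
Sum = Δu · [g(101/24) + g(4.625) + g(121/24) + ...].
Sum ≈ -680.0948.

-680.0948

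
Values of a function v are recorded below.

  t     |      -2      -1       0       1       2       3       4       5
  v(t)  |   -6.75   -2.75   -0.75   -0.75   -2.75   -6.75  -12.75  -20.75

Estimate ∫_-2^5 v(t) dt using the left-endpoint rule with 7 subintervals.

-33.25

Δt = 1.
Sum = 1·[(-6.75) + (-2.75) + (-0.75) + (-0.75) + (-2.75) + (-6.75) + (-12.75)] = -33.25.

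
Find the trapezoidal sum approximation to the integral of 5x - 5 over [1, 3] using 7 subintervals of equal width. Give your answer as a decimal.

Δx = (3 − 1)/7 = 2/7.
f(1) = 0, f(9/7) = 10/7, f(11/7) = 20/7, f(13/7) = 30/7, f(15/7) = 40/7, f(17/7) = 50/7, f(19/7) = 60/7, f(3) = 10.
T_7 = (Δx/2)·[f(x_0) + 2f(x_1) + ... + 2f(x_{6}) + f(x_7)].
Sum = 10.

10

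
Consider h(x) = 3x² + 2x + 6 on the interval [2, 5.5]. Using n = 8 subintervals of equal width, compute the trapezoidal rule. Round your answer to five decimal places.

205.95996

Δx = (5.5 − 2)/8 = 0.4375.
h(2) = 22, h(2.4375) = 28.69921875, h(2.875) = 36.546875, h(3.3125) = 45.54296875, h(3.75) = 55.6875, h(4.1875) = 66.98046875, h(4.625) = 79.421875, h(5.0625) = 93.01171875, h(5.5) = 107.75.
T_8 = (Δx/2)·[h(x_0) + 2h(x_1) + ... + 2h(x_{7}) + h(x_8)].
Sum ≈ 205.95996.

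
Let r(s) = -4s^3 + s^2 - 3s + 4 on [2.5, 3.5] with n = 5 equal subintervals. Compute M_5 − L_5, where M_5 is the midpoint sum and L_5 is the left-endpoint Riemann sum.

-10.25

M_5 = -106.8.
L_5 = -96.55.
M_5 − L_5 = -10.25.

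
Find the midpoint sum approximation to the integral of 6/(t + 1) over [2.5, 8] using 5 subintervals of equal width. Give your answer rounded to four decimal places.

Δt = (8 − 2.5)/5 = 1.1.
Midpoints: 3.05, 4.15, 5.25, 6.35, 7.45.
f(3.05) = 40/27, f(4.15) = 120/103, f(5.25) = 0.96, f(6.35) = 40/49, f(7.45) = 120/169.
Sum = Δt · [f(3.05) + f(4.15) + f(5.25) + f(6.35) + f(7.45)].
Sum ≈ 5.6462.

5.6462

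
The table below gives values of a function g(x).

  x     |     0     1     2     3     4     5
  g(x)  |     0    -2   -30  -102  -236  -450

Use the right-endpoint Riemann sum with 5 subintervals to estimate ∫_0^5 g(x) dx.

-820

Δx = 1.
Sum = 1·[(-2) + (-30) + (-102) + (-236) + (-450)] = -820.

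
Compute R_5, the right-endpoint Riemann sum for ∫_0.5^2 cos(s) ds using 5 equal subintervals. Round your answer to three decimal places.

0.233

Δs = (2 − 0.5)/5 = 0.3.
Right endpoints: 0.8, 1.1, 1.4, 1.7, 2.
f(0.8) ≈ 0.697, f(1.1) ≈ 0.454, f(1.4) ≈ 0.170, f(1.7) ≈ -0.129, f(2) ≈ -0.416.
Sum = Δs · [f(0.8) + f(1.1) + f(1.4) + f(1.7) + f(2)].
Sum ≈ 0.233.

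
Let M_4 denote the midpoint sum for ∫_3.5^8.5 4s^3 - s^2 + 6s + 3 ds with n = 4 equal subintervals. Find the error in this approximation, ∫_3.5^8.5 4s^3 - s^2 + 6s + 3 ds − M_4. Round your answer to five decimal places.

Exact integral: ∫_3.5^8.5 f(s) ds ≈ 5074.5833333.
M_4 = 5028.359375.
Error ≈ 5074.5833333 − 5028.359375 ≈ 46.22396.

46.22396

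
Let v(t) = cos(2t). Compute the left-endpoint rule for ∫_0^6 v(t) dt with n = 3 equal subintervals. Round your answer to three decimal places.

0.402

Δt = (6 − 0)/3 = 2.
Left endpoints: 0, 2, 4.
v(0) ≈ 1.000, v(2) ≈ -0.654, v(4) ≈ -0.146.
Sum = Δt · [v(0) + v(2) + v(4)].
Sum ≈ 0.402.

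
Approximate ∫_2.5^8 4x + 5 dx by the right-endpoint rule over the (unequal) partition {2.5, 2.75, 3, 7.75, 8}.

Subinterval widths: 0.25, 0.25, 4.75, 0.25.
Right endpoints: 2.75, 3, 7.75, 8.
f(2.75) = 16, f(3) = 17, f(7.75) = 36, f(8) = 37.
Sum = Σ Δx_i · f(x_i).
Sum = 188.5.

188.5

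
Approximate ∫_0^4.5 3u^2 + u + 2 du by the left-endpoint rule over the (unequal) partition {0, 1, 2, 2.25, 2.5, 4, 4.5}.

78.734375

Subinterval widths: 1, 1, 0.25, 0.25, 1.5, 0.5.
Left endpoints: 0, 1, 2, 2.25, 2.5, 4.
f(0) = 2, f(1) = 6, f(2) = 16, f(2.25) = 19.4375, f(2.5) = 23.25, f(4) = 54.
Sum = Σ Δu_i · f(u_i).
Sum = 78.734375.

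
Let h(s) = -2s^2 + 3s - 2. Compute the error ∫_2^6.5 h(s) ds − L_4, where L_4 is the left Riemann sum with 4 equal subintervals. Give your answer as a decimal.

-33.5390625

Exact integral: ∫_2^6.5 h(s) ds = -129.375.
L_4 = -95.8359375.
Error = -129.375 − (-95.8359375) = -33.5390625.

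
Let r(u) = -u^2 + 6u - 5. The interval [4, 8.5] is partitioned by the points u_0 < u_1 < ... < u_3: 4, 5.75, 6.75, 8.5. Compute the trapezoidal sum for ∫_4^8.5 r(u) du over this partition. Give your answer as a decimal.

Subinterval widths: 1.75, 1, 1.75.
r(4) = 3, r(5.75) = -3.5625, r(6.75) = -10.0625, r(8.5) = -26.25.
On each subinterval the trapezoid contributes (Δu_i/2)·[r(u_{i-1}) + r(u_i)].
Sum = -39.078125.

-39.078125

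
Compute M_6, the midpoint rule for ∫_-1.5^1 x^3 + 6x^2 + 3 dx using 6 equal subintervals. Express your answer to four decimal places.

Δx = (1 − (-1.5))/6 = 5/12.
Midpoints: -31/24, -0.875, -11/24, -1/24, 0.375, 19/24.
f(-31/24) = 150065/13824, f(-0.875) = 3545/512, f(-11/24) = 57565/13824, f(-1/24) = 41615/13824, f(0.375) = 1995/512, f(19/24) = 100315/13824.
Sum = Δx · [f(-31/24) + f(-0.875) + f(-11/24) + ...].
Sum ≈ 15.0445.

15.0445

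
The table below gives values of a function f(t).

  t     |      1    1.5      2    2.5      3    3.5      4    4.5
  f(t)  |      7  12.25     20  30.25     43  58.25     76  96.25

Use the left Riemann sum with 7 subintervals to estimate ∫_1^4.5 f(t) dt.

123.375

Δt = 0.5.
Sum = 0.5·[7 + 12.25 + 20 + 30.25 + 43 + 58.25 + 76] = 123.375.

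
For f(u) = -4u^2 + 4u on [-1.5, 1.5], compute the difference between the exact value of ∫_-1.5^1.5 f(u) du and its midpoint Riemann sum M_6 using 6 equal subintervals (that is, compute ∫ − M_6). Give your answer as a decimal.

-0.25

Exact integral: ∫_-1.5^1.5 f(u) du = -9.
M_6 = -8.75.
Error = -9 − (-8.75) = -0.25.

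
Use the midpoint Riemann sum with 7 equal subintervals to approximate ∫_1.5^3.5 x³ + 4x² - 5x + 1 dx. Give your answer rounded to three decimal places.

65.760

Δx = (3.5 − 1.5)/7 = 2/7.
Midpoints: 23/14, 27/14, 31/14, 2.5, 39/14, 43/14, 47/14.
f(23/14) = 21995/2744, f(27/14) = 36791/2744, f(31/14) = 55971/2744, f(2.5) = 29.125, f(39/14) = 109019/2744, f(43/14) = 143655/2744, f(47/14) = 184211/2744.
Sum = Δx · [f(23/14) + f(27/14) + f(31/14) + ...].
Sum ≈ 65.760.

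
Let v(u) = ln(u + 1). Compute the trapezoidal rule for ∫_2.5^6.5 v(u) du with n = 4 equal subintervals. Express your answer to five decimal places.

Δu = (6.5 − 2.5)/4 = 1.
v(2.5) ≈ 1.25276, v(3.5) ≈ 1.50408, v(4.5) ≈ 1.70475, v(5.5) ≈ 1.87180, v(6.5) ≈ 2.01490.
T_4 = (Δu/2)·[v(u_0) + 2v(u_1) + 2v(u_2) + 2v(u_3) + v(u_4)].
Sum ≈ 6.71446.

6.71446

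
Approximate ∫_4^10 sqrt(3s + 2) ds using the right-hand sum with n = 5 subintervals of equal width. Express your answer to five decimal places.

Δs = (10 − 4)/5 = 1.2.
Right endpoints: 5.2, 6.4, 7.6, 8.8, 10.
f(5.2) ≈ 4.19524, f(6.4) ≈ 4.60435, f(7.6) ≈ 4.97996, f(8.8) ≈ 5.32917, f(10) ≈ 5.65685.
Sum = Δs · [f(5.2) + f(6.4) + f(7.6) + f(8.8) + f(10)].
Sum ≈ 29.71867.

29.71867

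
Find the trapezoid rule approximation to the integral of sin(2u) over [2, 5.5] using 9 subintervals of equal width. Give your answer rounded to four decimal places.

Δu = (5.5 − 2)/9 = 7/18.
f(2) ≈ -0.7568, f(43/18) ≈ -0.9979, f(25/9) ≈ -0.6651, f(19/6) ≈ 0.0501, f(32/9) ≈ 0.7365, f(71/18) ≈ 0.9994, f(13/3) ≈ 0.6876, f(85/18) ≈ -0.0197, f(46/9) ≈ -0.7156, f(5.5) ≈ -1.0000.
T_9 = (Δu/2)·[f(u_0) + 2f(u_1) + ... + 2f(u_{8}) + f(u_9)].
Sum ≈ -0.3123.

-0.3123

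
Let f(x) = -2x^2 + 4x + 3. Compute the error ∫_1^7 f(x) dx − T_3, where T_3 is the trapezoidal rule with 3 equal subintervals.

8

Exact integral: ∫_1^7 f(x) dx = -114.
T_3 = -122.
Error = -114 − (-122) = 8.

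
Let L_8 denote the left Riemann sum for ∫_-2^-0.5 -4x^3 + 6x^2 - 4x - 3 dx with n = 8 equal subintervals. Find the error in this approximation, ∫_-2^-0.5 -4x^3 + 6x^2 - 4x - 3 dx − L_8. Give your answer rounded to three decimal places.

Exact integral: ∫_-2^-0.5 f(x) dx = 34.6875.
L_8 ≈ 40.49707.
Error ≈ 34.6875 − 40.49707 ≈ -5.810.

-5.810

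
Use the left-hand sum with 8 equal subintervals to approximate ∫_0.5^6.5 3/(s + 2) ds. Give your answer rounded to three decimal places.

4.009

Δs = (6.5 − 0.5)/8 = 0.75.
Left endpoints: 0.5, 1.25, 2, 2.75, 3.5, 4.25, 5, 5.75.
f(0.5) = 1.2, f(1.25) = 12/13, f(2) = 0.75, f(2.75) = 12/19, f(3.5) = 6/11, f(4.25) = 0.48, f(5) = 3/7, f(5.75) = 12/31.
Sum = Δs · [f(0.5) + f(1.25) + f(2) + ...].
Sum ≈ 4.009.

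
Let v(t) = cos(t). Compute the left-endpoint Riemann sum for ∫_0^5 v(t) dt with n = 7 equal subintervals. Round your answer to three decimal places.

Δt = (5 − 0)/7 = 5/7.
Left endpoints: 0, 5/7, 10/7, 15/7, 20/7, 25/7, 30/7.
v(0) ≈ 1.000, v(5/7) ≈ 0.756, v(10/7) ≈ 0.142, v(15/7) ≈ -0.541, v(20/7) ≈ -0.960, v(25/7) ≈ -0.909, v(30/7) ≈ -0.414.
Sum = Δt · [v(0) + v(5/7) + v(10/7) + ...].
Sum ≈ -0.662.

-0.662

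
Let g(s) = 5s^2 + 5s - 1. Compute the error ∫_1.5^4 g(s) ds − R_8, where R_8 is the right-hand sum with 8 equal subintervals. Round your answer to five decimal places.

-12.89876

Exact integral: ∫_1.5^4 g(s) ds ≈ 132.9166667.
R_8 ≈ 145.8154297.
Error ≈ 132.9166667 − 145.8154297 ≈ -12.89876.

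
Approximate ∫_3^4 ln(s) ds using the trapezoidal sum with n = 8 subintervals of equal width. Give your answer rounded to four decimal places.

Δs = (4 − 3)/8 = 0.125.
f(3) ≈ 1.0986, f(3.125) ≈ 1.1394, f(3.25) ≈ 1.1787, f(3.375) ≈ 1.2164, f(3.5) ≈ 1.2528, f(3.625) ≈ 1.2879, f(3.75) ≈ 1.3218, f(3.875) ≈ 1.3545, f(4) ≈ 1.3863.
T_8 = (Δs/2)·[f(s_0) + 2f(s_1) + ... + 2f(s_{7}) + f(s_8)].
Sum ≈ 1.2492.

1.2492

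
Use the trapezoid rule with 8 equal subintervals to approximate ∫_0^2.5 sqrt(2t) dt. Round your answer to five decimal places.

3.67906

Δt = (2.5 − 0)/8 = 0.3125.
f(0) ≈ 0.00000, f(0.3125) ≈ 0.79057, f(0.625) ≈ 1.11803, f(0.9375) ≈ 1.36931, f(1.25) ≈ 1.58114, f(1.5625) ≈ 1.76777, f(1.875) ≈ 1.93649, f(2.1875) ≈ 2.09165, f(2.5) ≈ 2.23607.
T_8 = (Δt/2)·[f(t_0) + 2f(t_1) + ... + 2f(t_{7}) + f(t_8)].
Sum ≈ 3.67906.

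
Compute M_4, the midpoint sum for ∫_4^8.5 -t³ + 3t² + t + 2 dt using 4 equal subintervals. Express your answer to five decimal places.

Δt = (8.5 − 4)/4 = 1.125.
Midpoints: 4.5625, 5.6875, 6.8125, 7.9375.
f(4.5625) = -106345/4096, f(5.6875) = -324595/4096, f(6.8125) = -688645/4096, f(7.9375) = -1233487/4096.
Sum = Δt · [f(4.5625) + f(5.6875) + f(6.8125) + f(7.9375)].
Sum ≈ -646.29053.

-646.29053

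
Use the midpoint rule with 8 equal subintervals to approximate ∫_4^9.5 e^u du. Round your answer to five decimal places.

Δu = (9.5 − 4)/8 = 0.6875.
Midpoints: 4.34375, 5.03125, 5.71875, 6.40625, 7.09375, 7.78125, 8.46875, 9.15625.
f(4.34375) ≈ 76.99573, f(5.03125) ≈ 153.12430, f(5.71875) ≈ 304.52403, f(6.40625) ≈ 605.61835, f(7.09375) ≈ 1204.41590, f(7.78125) ≈ 2395.26703, f(8.46875) ≈ 4763.55730, f(9.15625) ≈ 9473.46489.
Sum = Δu · [f(4.34375) + f(5.03125) + f(5.71875) + ...].
Sum ≈ 13046.66518.

13046.66518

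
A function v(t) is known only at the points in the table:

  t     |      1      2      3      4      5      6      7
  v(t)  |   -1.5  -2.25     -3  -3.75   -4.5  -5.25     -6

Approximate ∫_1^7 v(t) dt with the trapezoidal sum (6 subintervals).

-22.5

Δt = 1.
T_6 = (1/2)·[(-1.5) + 2·(-2.25) + 2·(-3) + 2·(-3.75) + 2·(-4.5) + 2·(-5.25) + (-6)] = -22.5.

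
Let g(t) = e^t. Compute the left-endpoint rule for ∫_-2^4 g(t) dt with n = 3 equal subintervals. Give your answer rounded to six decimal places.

Δt = (4 − (-2))/3 = 2.
Left endpoints: -2, 0, 2.
g(-2) ≈ 0.135335, g(0) ≈ 1.000000, g(2) ≈ 7.389056.
Sum = Δt · [g(-2) + g(0) + g(2)].
Sum ≈ 17.048783.

17.048783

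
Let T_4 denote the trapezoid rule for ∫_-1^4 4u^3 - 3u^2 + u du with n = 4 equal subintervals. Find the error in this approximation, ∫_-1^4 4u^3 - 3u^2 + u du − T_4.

Exact integral: ∫_-1^4 f(u) du = 197.5.
T_4 = 217.03125.
Error = 197.5 − 217.03125 = -19.53125.

-19.53125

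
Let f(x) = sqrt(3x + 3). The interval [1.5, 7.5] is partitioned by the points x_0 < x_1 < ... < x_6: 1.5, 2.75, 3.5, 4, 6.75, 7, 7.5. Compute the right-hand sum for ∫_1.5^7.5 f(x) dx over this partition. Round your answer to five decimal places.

Subinterval widths: 1.25, 0.75, 0.5, 2.75, 0.25, 0.5.
Right endpoints: 2.75, 3.5, 4, 6.75, 7, 7.5.
f(2.75) ≈ 3.35410, f(3.5) ≈ 3.67423, f(4) ≈ 3.87298, f(6.75) ≈ 4.82183, f(7) ≈ 4.89898, f(7.5) ≈ 5.04975.
Sum = Σ Δx_i · f(x_i).
Sum ≈ 25.89444.

25.89444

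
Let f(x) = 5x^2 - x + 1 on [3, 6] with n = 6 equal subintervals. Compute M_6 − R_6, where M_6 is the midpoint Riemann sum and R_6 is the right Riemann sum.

M_6 = 304.1875.
R_6 = 338.125.
M_6 − R_6 = -33.9375.

-33.9375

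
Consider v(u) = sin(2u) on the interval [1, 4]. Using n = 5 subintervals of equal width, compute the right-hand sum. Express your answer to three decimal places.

Δu = (4 − 1)/5 = 0.6.
Right endpoints: 1.6, 2.2, 2.8, 3.4, 4.
v(1.6) ≈ -0.058, v(2.2) ≈ -0.952, v(2.8) ≈ -0.631, v(3.4) ≈ 0.494, v(4) ≈ 0.989.
Sum = Δu · [v(1.6) + v(2.2) + v(2.8) + v(3.4) + v(4)].
Sum ≈ -0.095.

-0.095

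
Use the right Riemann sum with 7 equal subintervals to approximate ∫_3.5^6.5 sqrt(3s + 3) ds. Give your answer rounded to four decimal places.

Δs = (6.5 − 3.5)/7 = 3/7.
Right endpoints: 55/14, 61/14, 67/14, 73/14, 79/14, 85/14, 6.5.
f(55/14) ≈ 3.8452, f(61/14) ≈ 4.0089, f(67/14) ≈ 4.1662, f(73/14) ≈ 4.3177, f(79/14) ≈ 4.4641, f(85/14) ≈ 4.6059, f(6.5) ≈ 4.7434.
Sum = Δs · [f(55/14) + f(61/14) + f(67/14) + ...].
Sum ≈ 12.9221.

12.9221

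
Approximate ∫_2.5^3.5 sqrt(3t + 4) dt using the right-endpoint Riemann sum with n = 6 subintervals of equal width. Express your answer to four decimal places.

3.6382

Δt = (3.5 − 2.5)/6 = 1/6.
Right endpoints: 8/3, 17/6, 3, 19/6, 10/3, 3.5.
f(8/3) ≈ 3.4641, f(17/6) ≈ 3.5355, f(3) ≈ 3.6056, f(19/6) ≈ 3.6742, f(10/3) ≈ 3.7417, f(3.5) ≈ 3.8079.
Sum = Δt · [f(8/3) + f(17/6) + f(3) + ...].
Sum ≈ 3.6382.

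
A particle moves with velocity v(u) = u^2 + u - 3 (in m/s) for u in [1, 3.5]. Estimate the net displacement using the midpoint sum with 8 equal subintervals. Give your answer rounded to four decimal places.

Δu = (3.5 − 1)/8 = 0.3125.
Midpoints: 1.15625, 1.46875, 1.78125, 2.09375, 2.40625, 2.71875, 3.03125, 3.34375.
v(1.15625) = -519/1024, v(1.46875) = 641/1024, v(1.78125) = 2001/1024, v(2.09375) = 3561/1024, v(2.40625) = 5321/1024, v(2.71875) = 7281/1024, v(3.03125) = 9441/1024, v(3.34375) = 11801/1024.
Sum = Δu · [v(1.15625) + v(1.46875) + v(1.78125) + ...].
Sum ≈ 12.0630.

12.0630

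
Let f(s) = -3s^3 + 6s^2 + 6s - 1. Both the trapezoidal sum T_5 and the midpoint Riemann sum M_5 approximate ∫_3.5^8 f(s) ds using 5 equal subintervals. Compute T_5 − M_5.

T_5 = -1898.24625.
M_5 = -1856.5565625.
T_5 − M_5 = -41.6896875.

-41.6896875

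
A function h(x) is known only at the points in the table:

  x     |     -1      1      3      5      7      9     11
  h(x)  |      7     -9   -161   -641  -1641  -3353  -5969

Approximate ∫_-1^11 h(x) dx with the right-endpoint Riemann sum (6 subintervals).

Δx = 2.
Sum = 2·[(-9) + (-161) + (-641) + (-1641) + (-3353) + (-5969)] = -23548.

-23548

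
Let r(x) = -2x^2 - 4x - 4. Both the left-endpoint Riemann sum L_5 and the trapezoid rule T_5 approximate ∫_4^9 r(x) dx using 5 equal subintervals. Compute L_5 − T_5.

75

L_5 = -520.
T_5 = -595.
L_5 − T_5 = 75.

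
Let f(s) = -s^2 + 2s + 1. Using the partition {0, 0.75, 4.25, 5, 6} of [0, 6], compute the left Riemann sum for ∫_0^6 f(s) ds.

Subinterval widths: 0.75, 3.5, 0.75, 1.
Left endpoints: 0, 0.75, 4.25, 5.
f(0) = 1, f(0.75) = 1.9375, f(4.25) = -8.5625, f(5) = -14.
Sum = Σ Δs_i · f(s_i).
Sum = -12.890625.

-12.890625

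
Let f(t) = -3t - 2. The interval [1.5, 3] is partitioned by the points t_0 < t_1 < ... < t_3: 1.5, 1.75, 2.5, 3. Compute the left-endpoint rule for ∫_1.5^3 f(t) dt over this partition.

Subinterval widths: 0.25, 0.75, 0.5.
Left endpoints: 1.5, 1.75, 2.5.
f(1.5) = -6.5, f(1.75) = -7.25, f(2.5) = -9.5.
Sum = Σ Δt_i · f(t_i).
Sum = -11.8125.

-11.8125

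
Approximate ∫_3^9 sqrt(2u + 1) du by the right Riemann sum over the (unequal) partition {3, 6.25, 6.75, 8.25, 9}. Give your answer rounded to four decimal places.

23.3893

Subinterval widths: 3.25, 0.5, 1.5, 0.75.
Right endpoints: 6.25, 6.75, 8.25, 9.
f(6.25) ≈ 3.6742, f(6.75) ≈ 3.8079, f(8.25) ≈ 4.1833, f(9) ≈ 4.3589.
Sum = Σ Δu_i · f(u_i).
Sum ≈ 23.3893.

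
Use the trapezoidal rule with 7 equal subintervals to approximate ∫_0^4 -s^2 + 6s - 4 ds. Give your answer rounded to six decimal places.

Δs = (4 − 0)/7 = 4/7.
f(0) = -4, f(4/7) = -44/49, f(8/7) = 76/49, f(12/7) = 164/49, f(16/7) = 220/49, f(20/7) = 244/49, f(24/7) = 236/49, f(4) = 4.
T_7 = (Δs/2)·[f(s_0) + 2f(s_1) + ... + 2f(s_{6}) + f(s_7)].
Sum ≈ 10.448980.

10.448980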